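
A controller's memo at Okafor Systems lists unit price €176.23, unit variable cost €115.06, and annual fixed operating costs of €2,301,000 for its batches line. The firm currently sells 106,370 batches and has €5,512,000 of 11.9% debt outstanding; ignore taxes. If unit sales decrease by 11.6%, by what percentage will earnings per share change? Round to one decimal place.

-21.3%

At 106,370 units, contribution = 106,370 × €61.17 = €6,506,652.90.
Operating income = contribution − fixed costs = €6,506,652.90 − €2,301,000 = €4,205,652.90.
Interest = €655,928.00, so EBIT − I = €3,549,724.90.
Degree of combined leverage = contribution ÷ (EBIT − I) = €6,506,652.90 ÷ €3,549,724.90 = 1.8330.
EPS therefore changes by 1.8330 × (-11.6%) = -21.3%.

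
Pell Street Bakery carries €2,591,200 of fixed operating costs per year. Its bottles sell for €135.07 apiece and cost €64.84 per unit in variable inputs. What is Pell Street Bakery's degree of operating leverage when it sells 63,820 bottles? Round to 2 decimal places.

At 63,820 units, contribution = 63,820 × €70.23 = €4,482,078.60.
EBIT = €4,482,078.60 − €2,591,200 = €1,890,878.60.
So DOL = total CM / EBIT = €4,482,078.60 / €1,890,878.60 = 2.3704.

2.37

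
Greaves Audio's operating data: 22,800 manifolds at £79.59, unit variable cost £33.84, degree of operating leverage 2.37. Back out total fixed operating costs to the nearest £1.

£602,973

Total contribution margin = 22,800 × £45.75 = £1,043,100.00.
Since DOL = CM ÷ EBIT, EBIT = £1,043,100.00 ÷ 2.37 = £440,126.58.
Fixed costs = CM − EBIT = £1,043,100.00 − £440,126.58 = £602,973.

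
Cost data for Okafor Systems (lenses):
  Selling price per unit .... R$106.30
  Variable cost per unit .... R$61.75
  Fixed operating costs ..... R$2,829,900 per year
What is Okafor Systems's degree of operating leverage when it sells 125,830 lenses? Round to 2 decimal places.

2.02

At 125,830 units, contribution = 125,830 × R$44.55 = R$5,605,726.50.
EBIT = R$5,605,726.50 − R$2,829,900 = R$2,775,826.50.
So DOL = total CM / EBIT = R$5,605,726.50 / R$2,775,826.50 = 2.0195.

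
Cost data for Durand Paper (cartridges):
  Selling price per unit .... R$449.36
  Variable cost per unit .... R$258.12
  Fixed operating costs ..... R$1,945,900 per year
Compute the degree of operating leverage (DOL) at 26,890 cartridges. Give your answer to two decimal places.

1.61

Total contribution margin = 26,890 × R$191.24 = R$5,142,443.60.
Operating income = contribution − fixed costs = R$5,142,443.60 − R$1,945,900 = R$3,196,543.60.
DOL = contribution ÷ EBIT = R$5,142,443.60 ÷ R$3,196,543.60 = 1.6088.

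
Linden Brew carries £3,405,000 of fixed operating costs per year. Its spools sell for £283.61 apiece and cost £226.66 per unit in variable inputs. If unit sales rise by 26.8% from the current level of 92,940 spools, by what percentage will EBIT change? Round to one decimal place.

+75.1%

At 92,940 units, contribution = 92,940 × £56.95 = £5,292,933.00.
EBIT = £5,292,933.00 − £3,405,000 = £1,887,933.00.
DOL = contribution ÷ EBIT = £5,292,933.00 ÷ £1,887,933.00 = 2.8036.
%ΔEBIT = DOL × %ΔSales = 2.8036 × +26.8% = +75.1%.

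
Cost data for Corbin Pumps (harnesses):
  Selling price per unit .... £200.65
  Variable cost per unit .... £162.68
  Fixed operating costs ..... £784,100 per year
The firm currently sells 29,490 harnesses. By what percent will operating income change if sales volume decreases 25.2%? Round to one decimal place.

-84.1%

Total contribution margin = 29,490 × £37.97 = £1,119,735.30.
Subtracting fixed costs: EBIT = £1,119,735.30 − £784,100 = £335,635.30.
Degree of operating leverage = £1,119,735.30 / £335,635.30 = 3.3362.
So EBIT moves 3.3362 × (-25.2%) = -84.1%.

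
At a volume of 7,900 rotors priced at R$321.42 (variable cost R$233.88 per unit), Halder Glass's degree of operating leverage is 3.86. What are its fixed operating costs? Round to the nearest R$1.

R$512,404

At 7,900 units, contribution = 7,900 × R$87.54 = R$691,566.00.
DOL = contribution / EBIT, so EBIT = R$691,566.00 / 3.86 = R$179,162.18.
And FC = contribution − EBIT = R$691,566.00 − R$179,162.18 = R$512,404.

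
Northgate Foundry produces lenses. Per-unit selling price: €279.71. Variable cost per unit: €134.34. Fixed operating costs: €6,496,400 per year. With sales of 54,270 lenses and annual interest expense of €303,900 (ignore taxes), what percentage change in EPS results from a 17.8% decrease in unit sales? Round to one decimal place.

At 54,270 units, contribution = 54,270 × €145.37 = €7,889,229.90.
EBIT = €7,889,229.90 − €6,496,400 = €1,392,829.90.
Interest = €303,900.00, so EBIT − I = €1,088,929.90.
DCL = total CM / (EBIT − I) = €7,889,229.90 / €1,088,929.90 = 7.2449.
EPS therefore changes by 7.2449 × (-17.8%) = -129.0%.

-129.0%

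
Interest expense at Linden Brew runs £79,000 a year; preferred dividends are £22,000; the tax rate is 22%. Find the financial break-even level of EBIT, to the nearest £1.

£107,205

Grossing the preferred dividend up to pre-tax terms: £22,000 / (1 − 0.22) = £28,205.13.
EPS = 0 when EBIT covers interest plus the pre-tax preferred burden: £79,000 + £28,205.13 = £107,205.13.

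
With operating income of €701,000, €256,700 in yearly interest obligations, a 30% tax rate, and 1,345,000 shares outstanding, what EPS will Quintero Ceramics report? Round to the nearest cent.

Interest = €256,700.00, so EBT = €701,000 − €256,700.00 = €444,300.00.
After tax at 30%: net income = €444,300.00 × 0.70 = €311,010.00.
EPS = €311,010.00 ÷ 1,345,000 = €0.23.

€0.23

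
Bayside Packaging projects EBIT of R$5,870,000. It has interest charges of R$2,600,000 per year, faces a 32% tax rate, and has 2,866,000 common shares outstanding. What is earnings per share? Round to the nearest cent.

Pre-tax income = R$5,870,000 − R$2,600,000.00 = R$3,270,000.00.
Net income = R$3,270,000.00 × (1 − 0.32) = R$2,223,600.00.
EPS = R$2,223,600.00 ÷ 2,866,000 = R$0.78.

R$0.78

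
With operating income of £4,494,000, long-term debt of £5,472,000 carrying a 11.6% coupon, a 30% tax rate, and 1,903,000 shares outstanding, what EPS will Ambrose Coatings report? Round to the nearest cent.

Pre-tax income = £4,494,000 − £634,752.00 = £3,859,248.00.
After tax at 30%: net income = £3,859,248.00 × 0.70 = £2,701,473.60.
Per share: £2,701,473.60 / 1,903,000 shares = £1.42.

£1.42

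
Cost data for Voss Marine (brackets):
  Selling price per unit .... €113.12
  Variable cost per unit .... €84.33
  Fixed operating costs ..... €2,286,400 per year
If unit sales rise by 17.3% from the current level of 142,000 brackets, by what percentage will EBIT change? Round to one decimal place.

At 142,000 units, contribution = 142,000 × €28.79 = €4,088,180.00.
Subtracting fixed costs: EBIT = €4,088,180.00 − €2,286,400 = €1,801,780.00.
So DOL = total CM / EBIT = €4,088,180.00 / €1,801,780.00 = 2.2690.
Operating income changes by 2.2690 × +17.3% = +39.3%.

+39.3%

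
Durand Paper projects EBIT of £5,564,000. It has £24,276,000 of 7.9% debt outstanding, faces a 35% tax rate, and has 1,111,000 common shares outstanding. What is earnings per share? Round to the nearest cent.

Pre-tax income = £5,564,000 − £1,917,804.00 = £3,646,196.00.
Net income = £3,646,196.00 × (1 − 0.35) = £2,370,027.40.
EPS = £2,370,027.40 ÷ 1,111,000 = £2.13.

£2.13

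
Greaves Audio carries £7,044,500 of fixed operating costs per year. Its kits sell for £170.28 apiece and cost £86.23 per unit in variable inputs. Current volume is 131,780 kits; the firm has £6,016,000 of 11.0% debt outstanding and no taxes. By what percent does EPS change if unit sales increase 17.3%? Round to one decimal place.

At 131,780 units, contribution = 131,780 × £84.05 = £11,076,109.00.
Operating income = contribution − fixed costs = £11,076,109.00 − £7,044,500 = £4,031,609.00.
Interest = £661,760.00, so EBIT − I = £3,369,849.00.
DCL = total CM / (EBIT − I) = £11,076,109.00 / £3,369,849.00 = 3.2868.
%ΔEPS = DCL × %ΔSales = 3.2868 × +17.3% = +56.9%.

+56.9%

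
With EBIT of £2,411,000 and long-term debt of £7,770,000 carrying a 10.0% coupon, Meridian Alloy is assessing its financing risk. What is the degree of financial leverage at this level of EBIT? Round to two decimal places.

Interest = £777,000.00.
Degree of financial leverage = EBIT / (EBIT − interest) = £2,411,000 / £1,634,000.00 = 1.4755.

1.48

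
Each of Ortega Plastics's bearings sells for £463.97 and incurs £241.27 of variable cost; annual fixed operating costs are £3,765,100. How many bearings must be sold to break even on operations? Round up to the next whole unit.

Unit CM = price − variable cost = £463.97 − £241.27 = £222.70.
Break-even volume = fixed costs ÷ CM per unit = £3,765,100 ÷ £222.70 = 16,906.60, so 16,907 bearings.

16,907 bearings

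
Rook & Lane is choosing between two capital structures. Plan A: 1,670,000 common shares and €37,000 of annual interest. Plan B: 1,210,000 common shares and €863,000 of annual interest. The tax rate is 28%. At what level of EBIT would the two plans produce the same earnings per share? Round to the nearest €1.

€3,035,739

At indifference, (EBIT − 37,000)(1 − t)/1,670,000 = (EBIT − 863,000)(1 − t)/1,210,000.
The (1 − t) factor cancels: (EBIT − 37,000) × 1,210,000 = (EBIT − 863,000) × 1,670,000.
Solving, EBIT = (863,000·1,670,000 − 37,000·1,210,000) / (1,670,000 − 1,210,000) = 1,396,440,000,000 / 460,000 = 3,035,739.13.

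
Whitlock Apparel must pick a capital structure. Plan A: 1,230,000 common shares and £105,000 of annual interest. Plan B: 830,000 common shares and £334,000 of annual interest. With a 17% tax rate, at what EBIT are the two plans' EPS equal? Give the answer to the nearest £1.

At indifference, (EBIT − 105,000)(1 − t)/1,230,000 = (EBIT − 334,000)(1 − t)/830,000.
The (1 − t) factor cancels: (EBIT − 105,000) × 830,000 = (EBIT − 334,000) × 1,230,000.
Solving, EBIT = (334,000·1,230,000 − 105,000·830,000) / (1,230,000 − 830,000) = 323,670,000,000 / 400,000 = 809,175.00.

£809,175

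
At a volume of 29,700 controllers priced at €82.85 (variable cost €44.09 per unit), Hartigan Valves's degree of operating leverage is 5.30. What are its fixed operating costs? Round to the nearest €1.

€933,970

Total contribution margin = 29,700 × €38.76 = €1,151,172.00.
Since DOL = CM ÷ EBIT, EBIT = €1,151,172.00 ÷ 5.30 = €217,202.26.
Fixed costs = CM − EBIT = €1,151,172.00 − €217,202.26 = €933,970.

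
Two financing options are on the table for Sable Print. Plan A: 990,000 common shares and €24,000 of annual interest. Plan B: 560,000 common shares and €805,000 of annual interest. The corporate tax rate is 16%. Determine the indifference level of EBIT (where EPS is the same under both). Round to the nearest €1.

At indifference, (EBIT − 24,000)(1 − t)/990,000 = (EBIT − 805,000)(1 − t)/560,000.
The (1 − t) factor cancels: (EBIT − 24,000) × 560,000 = (EBIT − 805,000) × 990,000.
Solving, EBIT = (805,000·990,000 − 24,000·560,000) / (990,000 − 560,000) = 783,510,000,000 / 430,000 = 1,822,116.28.

€1,822,116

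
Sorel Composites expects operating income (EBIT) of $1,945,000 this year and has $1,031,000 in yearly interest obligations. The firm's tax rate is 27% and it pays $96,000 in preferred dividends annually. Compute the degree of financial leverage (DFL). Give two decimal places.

Interest = $1,031,000.00.
Preferred dividends grossed up pre-tax: $96,000 / (1 − 0.27) = $131,506.85.
DFL = EBIT ÷ [EBIT − I − D_p/(1−t)] = $1,945,000 ÷ [$1,945,000 − $1,031,000.00 − $131,506.85] = $1,945,000 ÷ $782,493.15 = 2.4856.

2.49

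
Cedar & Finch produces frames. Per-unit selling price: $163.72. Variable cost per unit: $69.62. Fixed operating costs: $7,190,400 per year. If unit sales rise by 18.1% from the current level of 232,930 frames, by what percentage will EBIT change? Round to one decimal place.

Total contribution margin = 232,930 × $94.10 = $21,918,713.00.
EBIT = $21,918,713.00 − $7,190,400 = $14,728,313.00.
DOL = contribution ÷ EBIT = $21,918,713.00 ÷ $14,728,313.00 = 1.4882.
So EBIT moves 1.4882 × (+18.1%) = +26.9%.

+26.9%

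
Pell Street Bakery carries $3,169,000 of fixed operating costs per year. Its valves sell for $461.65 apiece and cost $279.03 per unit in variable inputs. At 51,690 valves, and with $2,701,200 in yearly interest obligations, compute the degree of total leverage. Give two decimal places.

2.64

Total contribution margin = 51,690 × $182.62 = $9,439,627.80.
EBIT = $9,439,627.80 − $3,169,000 = $6,270,627.80. Interest = $2,701,200.00, so EBIT − I = $3,569,427.80.
DCL = contribution ÷ (EBIT − I) = $9,439,627.80 ÷ $3,569,427.80 = 2.6446.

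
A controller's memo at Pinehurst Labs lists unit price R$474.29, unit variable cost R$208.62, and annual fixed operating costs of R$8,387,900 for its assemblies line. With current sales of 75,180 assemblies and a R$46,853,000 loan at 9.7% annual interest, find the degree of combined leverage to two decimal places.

At 75,180 units, contribution = 75,180 × R$265.67 = R$19,973,070.60.
EBIT = R$19,973,070.60 − R$8,387,900 = R$11,585,170.60. Interest = R$4,544,741.00.
DOL = R$19,973,070.60 ÷ R$11,585,170.60 = 1.7240; DFL = R$11,585,170.60 ÷ R$7,040,429.60 = 1.6455.
DCL = DOL × DFL = 1.7240 × 1.6455 = 2.8368.

2.84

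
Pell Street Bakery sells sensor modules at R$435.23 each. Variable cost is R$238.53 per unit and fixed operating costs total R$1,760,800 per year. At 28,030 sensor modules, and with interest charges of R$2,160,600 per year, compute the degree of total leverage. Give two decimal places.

Contribution at this volume is 28,030 × R$196.70 = R$5,513,501.00.
EBIT = R$5,513,501.00 − R$1,760,800 = R$3,752,701.00. Interest = R$2,160,600.00, so EBIT − I = R$1,592,101.00.
DCL = contribution ÷ (EBIT − I) = R$5,513,501.00 ÷ R$1,592,101.00 = 3.4630.

3.46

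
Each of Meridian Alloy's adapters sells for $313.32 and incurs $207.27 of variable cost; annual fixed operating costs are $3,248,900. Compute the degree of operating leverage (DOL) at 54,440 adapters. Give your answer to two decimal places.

2.29

Total contribution margin = 54,440 × $106.05 = $5,773,362.00.
Subtracting fixed costs: EBIT = $5,773,362.00 − $3,248,900 = $2,524,462.00.
Degree of operating leverage = $5,773,362.00 / $2,524,462.00 = 2.2870.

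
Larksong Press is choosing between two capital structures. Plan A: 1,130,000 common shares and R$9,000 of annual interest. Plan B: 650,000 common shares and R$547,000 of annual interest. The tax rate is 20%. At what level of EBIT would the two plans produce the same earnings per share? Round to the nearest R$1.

R$1,275,542

At indifference, (EBIT − 9,000)(1 − t)/1,130,000 = (EBIT − 547,000)(1 − t)/650,000.
The (1 − t) factor cancels: (EBIT − 9,000) × 650,000 = (EBIT − 547,000) × 1,130,000.
Solving, EBIT = (547,000·1,130,000 − 9,000·650,000) / (1,130,000 − 650,000) = 612,260,000,000 / 480,000 = 1,275,541.67.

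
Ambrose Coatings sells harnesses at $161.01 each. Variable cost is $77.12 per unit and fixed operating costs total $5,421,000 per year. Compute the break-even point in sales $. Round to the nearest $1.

$10,404,520

CM per unit = $161.01 − $77.12 = $83.89; CM ratio = $83.89 / $161.01 = 0.5210.
Break-even sales = FC ÷ CM ratio = $5,421,000 × $161.01 / $83.89 = $10,404,520.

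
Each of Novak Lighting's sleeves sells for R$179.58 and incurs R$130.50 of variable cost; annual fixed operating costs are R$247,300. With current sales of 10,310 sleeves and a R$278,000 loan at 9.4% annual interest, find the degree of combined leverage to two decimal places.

At 10,310 units, contribution = 10,310 × R$49.08 = R$506,014.80.
EBIT = R$506,014.80 − R$247,300 = R$258,714.80. Interest = R$26,132.00, so EBIT − I = R$232,582.80.
DCL = contribution ÷ (EBIT − I) = R$506,014.80 ÷ R$232,582.80 = 2.1756.

2.18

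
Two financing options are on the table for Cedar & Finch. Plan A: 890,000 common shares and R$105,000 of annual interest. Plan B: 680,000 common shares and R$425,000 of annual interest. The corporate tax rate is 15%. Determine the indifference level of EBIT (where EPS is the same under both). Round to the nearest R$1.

R$1,461,190

Set EPS_A = EPS_B: (EBIT − R$105,000)(1 − 0.15) ÷ 890,000 = (EBIT − R$425,000)(1 − 0.15) ÷ 680,000.
Cancelling (1 − t) and cross-multiplying: 680,000·(EBIT − 105,000) = 890,000·(EBIT − 425,000).
Solving, EBIT = (425,000·890,000 − 105,000·680,000) / (890,000 − 680,000) = 306,850,000,000 / 210,000 = 1,461,190.48.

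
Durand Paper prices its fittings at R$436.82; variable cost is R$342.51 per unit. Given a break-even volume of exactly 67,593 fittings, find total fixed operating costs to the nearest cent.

Contribution margin per unit = R$436.82 − R$342.51 = R$94.31.
Fixed costs = break-even units × CM = 67,593 × R$94.31 = R$6,374,695.83.

R$6,374,695.83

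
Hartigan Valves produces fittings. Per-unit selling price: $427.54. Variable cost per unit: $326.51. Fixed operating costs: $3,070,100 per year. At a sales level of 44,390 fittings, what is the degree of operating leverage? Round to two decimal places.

Total contribution margin = 44,390 × $101.03 = $4,484,721.70.
Subtracting fixed costs: EBIT = $4,484,721.70 − $3,070,100 = $1,414,621.70.
So DOL = total CM / EBIT = $4,484,721.70 / $1,414,621.70 = 3.1703.

3.17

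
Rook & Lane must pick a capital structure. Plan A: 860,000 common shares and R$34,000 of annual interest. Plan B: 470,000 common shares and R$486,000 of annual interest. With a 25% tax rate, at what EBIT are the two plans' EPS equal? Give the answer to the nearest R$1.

Set EPS_A = EPS_B: (EBIT − R$34,000)(1 − 0.25) ÷ 860,000 = (EBIT − R$486,000)(1 − 0.25) ÷ 470,000.
The (1 − t) factor cancels: (EBIT − 34,000) × 470,000 = (EBIT − 486,000) × 860,000.
EBIT × (860,000 − 470,000) = 486,000 × 860,000 − 34,000 × 470,000 = 401,980,000,000, so EBIT = 401,980,000,000 ÷ 390,000 = 1,030,717.95.

R$1,030,718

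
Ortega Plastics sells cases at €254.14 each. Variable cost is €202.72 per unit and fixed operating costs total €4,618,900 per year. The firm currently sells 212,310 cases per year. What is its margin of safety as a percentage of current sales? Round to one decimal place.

57.7%

Each unit contributes €254.14 − €202.72 = €51.42. Break-even units = €4,618,900 ÷ €51.42 = 89,826.92; break-even revenue = 89,826.92 × €254.14 = €22,828,612.33.
Current sales = 212,310 × €254.14 = €53,956,463.40.
Margin of safety = (€53,956,463.40 − €22,828,612.33) ÷ €53,956,463.40 = 57.7%.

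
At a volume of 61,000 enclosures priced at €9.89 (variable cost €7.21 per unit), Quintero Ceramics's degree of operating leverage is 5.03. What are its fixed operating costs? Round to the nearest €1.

€130,979

At 61,000 units, contribution = 61,000 × €2.68 = €163,480.00.
DOL = contribution / EBIT, so EBIT = €163,480.00 / 5.03 = €32,500.99.
And FC = contribution − EBIT = €163,480.00 − €32,500.99 = €130,979.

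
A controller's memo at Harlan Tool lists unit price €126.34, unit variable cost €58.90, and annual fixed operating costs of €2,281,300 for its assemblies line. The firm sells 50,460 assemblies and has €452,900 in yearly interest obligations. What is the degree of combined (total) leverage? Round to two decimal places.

5.09

At 50,460 units, contribution = 50,460 × €67.44 = €3,403,022.40.
EBIT = €3,403,022.40 − €2,281,300 = €1,121,722.40. Interest = €452,900.00, so EBIT − I = €668,822.40.
Degree of total leverage = total CM / (EBIT − interest) = €3,403,022.40 / €668,822.40 = 5.0881.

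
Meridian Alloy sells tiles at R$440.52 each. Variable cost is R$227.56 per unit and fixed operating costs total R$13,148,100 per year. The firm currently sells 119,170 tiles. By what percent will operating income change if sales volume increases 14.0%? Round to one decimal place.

+29.1%

Contribution at this volume is 119,170 × R$212.96 = R$25,378,443.20.
Operating income = contribution − fixed costs = R$25,378,443.20 − R$13,148,100 = R$12,230,343.20.
DOL = contribution ÷ EBIT = R$25,378,443.20 ÷ R$12,230,343.20 = 2.0750.
So EBIT moves 2.0750 × (+14.0%) = +29.1%.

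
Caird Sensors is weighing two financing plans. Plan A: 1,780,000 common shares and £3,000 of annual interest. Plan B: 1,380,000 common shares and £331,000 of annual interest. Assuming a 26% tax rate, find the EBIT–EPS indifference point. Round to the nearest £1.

At indifference, (EBIT − 3,000)(1 − t)/1,780,000 = (EBIT − 331,000)(1 − t)/1,380,000.
The (1 − t) factor cancels: (EBIT − 3,000) × 1,380,000 = (EBIT − 331,000) × 1,780,000.
Solving, EBIT = (331,000·1,780,000 − 3,000·1,380,000) / (1,780,000 − 1,380,000) = 585,040,000,000 / 400,000 = 1,462,600.00.

£1,462,600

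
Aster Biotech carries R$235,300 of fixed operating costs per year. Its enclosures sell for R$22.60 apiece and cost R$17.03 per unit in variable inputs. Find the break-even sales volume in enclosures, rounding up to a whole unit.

Unit CM = price − variable cost = R$22.60 − R$17.03 = R$5.57.
Units to break even: R$235,300 ÷ R$5.57 = 42,244.17, rounded up to 42,245.

42,245 enclosures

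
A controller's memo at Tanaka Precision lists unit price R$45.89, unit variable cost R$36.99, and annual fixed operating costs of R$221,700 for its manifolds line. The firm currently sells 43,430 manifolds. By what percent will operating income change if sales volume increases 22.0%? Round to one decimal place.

At 43,430 units, contribution = 43,430 × R$8.90 = R$386,527.00.
Operating income = contribution − fixed costs = R$386,527.00 − R$221,700 = R$164,827.00.
So DOL = total CM / EBIT = R$386,527.00 / R$164,827.00 = 2.3450.
%ΔEBIT = DOL × %ΔSales = 2.3450 × +22.0% = +51.6%.

+51.6%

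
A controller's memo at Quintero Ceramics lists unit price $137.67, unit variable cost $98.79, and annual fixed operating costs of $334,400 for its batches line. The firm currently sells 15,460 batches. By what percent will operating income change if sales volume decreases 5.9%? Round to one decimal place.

Total contribution margin = 15,460 × $38.88 = $601,084.80.
EBIT = $601,084.80 − $334,400 = $266,684.80.
So DOL = total CM / EBIT = $601,084.80 / $266,684.80 = 2.2539.
So EBIT moves 2.2539 × (-5.9%) = -13.3%.

-13.3%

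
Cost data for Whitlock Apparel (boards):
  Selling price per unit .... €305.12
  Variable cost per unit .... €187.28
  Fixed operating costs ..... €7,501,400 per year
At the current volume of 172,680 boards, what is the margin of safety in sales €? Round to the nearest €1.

€33,264,945

Contribution margin per unit = €305.12 − €187.28 = €117.84. Break-even units = €7,501,400 ÷ €117.84 = 63,657.50; break-even revenue = 63,657.50 × €305.12 = €19,423,176.92.
Actual sales revenue = 172,680 × €305.12 = €52,688,121.60.
Margin of safety = €52,688,121.60 − €19,423,176.92 = €33,264,945.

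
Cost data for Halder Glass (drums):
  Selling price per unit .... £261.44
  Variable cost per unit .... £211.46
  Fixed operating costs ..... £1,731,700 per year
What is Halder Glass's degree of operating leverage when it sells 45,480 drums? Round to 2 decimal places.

4.20

Contribution at this volume is 45,480 × £49.98 = £2,273,090.40.
Operating income = contribution − fixed costs = £2,273,090.40 − £1,731,700 = £541,390.40.
Degree of operating leverage = £2,273,090.40 / £541,390.40 = 4.1986.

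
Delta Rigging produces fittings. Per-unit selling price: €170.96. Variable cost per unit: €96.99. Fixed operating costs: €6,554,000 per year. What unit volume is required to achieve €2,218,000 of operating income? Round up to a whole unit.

118,589 fittings

Unit CM = price − variable cost = €170.96 − €96.99 = €73.97.
Required volume = (fixed costs + target profit) ÷ CM = (€6,554,000 + €2,218,000) ÷ €73.97 = 118,588.62, so 118,589 fittings.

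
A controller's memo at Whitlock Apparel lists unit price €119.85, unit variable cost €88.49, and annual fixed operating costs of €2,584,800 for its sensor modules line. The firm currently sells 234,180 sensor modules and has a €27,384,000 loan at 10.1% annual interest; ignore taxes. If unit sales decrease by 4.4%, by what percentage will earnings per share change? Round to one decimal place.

-16.2%

At 234,180 units, contribution = 234,180 × €31.36 = €7,343,884.80.
Subtracting fixed costs: EBIT = €7,343,884.80 − €2,584,800 = €4,759,084.80.
Interest = €2,765,784.00, so EBIT − I = €1,993,300.80.
DCL = total CM / (EBIT − I) = €7,343,884.80 / €1,993,300.80 = 3.6843.
%ΔEPS = DCL × %ΔSales = 3.6843 × -4.4% = -16.2%.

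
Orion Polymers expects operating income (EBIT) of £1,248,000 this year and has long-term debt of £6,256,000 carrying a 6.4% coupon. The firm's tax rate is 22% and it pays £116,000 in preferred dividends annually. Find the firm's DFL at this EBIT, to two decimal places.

1.79

Interest = £400,384.00.
Pre-tax preferred-dividend burden = £116,000 ÷ (1 − 0.22) = £148,717.95.
DFL = EBIT ÷ [EBIT − I − D_p/(1−t)] = £1,248,000 ÷ [£1,248,000 − £400,384.00 − £148,717.95] = £1,248,000 ÷ £698,898.05 = 1.7857.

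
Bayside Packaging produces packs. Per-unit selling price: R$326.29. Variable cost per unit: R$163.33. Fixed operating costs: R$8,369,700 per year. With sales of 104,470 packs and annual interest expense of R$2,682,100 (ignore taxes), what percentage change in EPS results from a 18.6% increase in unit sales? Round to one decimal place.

+53.0%

Total contribution margin = 104,470 × R$162.96 = R$17,024,431.20.
EBIT = R$17,024,431.20 − R$8,369,700 = R$8,654,731.20.
After interest of R$2,682,100.00, pre-tax earnings = R$5,972,631.20.
Degree of combined leverage = contribution ÷ (EBIT − I) = R$17,024,431.20 ÷ R$5,972,631.20 = 2.8504.
%ΔEPS = DCL × %ΔSales = 2.8504 × +18.6% = +53.0%.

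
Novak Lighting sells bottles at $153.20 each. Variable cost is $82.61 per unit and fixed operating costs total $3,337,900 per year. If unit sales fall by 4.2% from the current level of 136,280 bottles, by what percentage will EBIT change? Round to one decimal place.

Total contribution margin = 136,280 × $70.59 = $9,620,005.20.
Subtracting fixed costs: EBIT = $9,620,005.20 − $3,337,900 = $6,282,105.20.
So DOL = total CM / EBIT = $9,620,005.20 / $6,282,105.20 = 1.5313.
So EBIT moves 1.5313 × (-4.2%) = -6.4%.

-6.4%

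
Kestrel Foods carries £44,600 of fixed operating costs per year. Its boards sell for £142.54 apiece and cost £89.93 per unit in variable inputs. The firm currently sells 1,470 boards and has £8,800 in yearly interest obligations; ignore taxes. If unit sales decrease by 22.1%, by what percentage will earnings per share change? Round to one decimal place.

-71.4%

At 1,470 units, contribution = 1,470 × £52.61 = £77,336.70.
Subtracting fixed costs: EBIT = £77,336.70 − £44,600 = £32,736.70.
After interest of £8,800.00, pre-tax earnings = £23,936.70.
Degree of combined leverage = contribution ÷ (EBIT − I) = £77,336.70 ÷ £23,936.70 = 3.2309.
EPS therefore changes by 3.2309 × (-22.1%) = -71.4%.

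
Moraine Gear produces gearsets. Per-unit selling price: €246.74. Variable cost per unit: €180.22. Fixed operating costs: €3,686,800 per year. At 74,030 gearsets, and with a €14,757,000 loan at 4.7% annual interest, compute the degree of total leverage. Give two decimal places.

9.05

Total contribution margin = 74,030 × €66.52 = €4,924,475.60.
EBIT = €4,924,475.60 − €3,686,800 = €1,237,675.60. Interest = €693,579.00.
DOL = €4,924,475.60 ÷ €1,237,675.60 = 3.9788; DFL = €1,237,675.60 ÷ €544,096.60 = 2.2747.
Combined leverage = 3.9788 × 2.2747 = 9.0506.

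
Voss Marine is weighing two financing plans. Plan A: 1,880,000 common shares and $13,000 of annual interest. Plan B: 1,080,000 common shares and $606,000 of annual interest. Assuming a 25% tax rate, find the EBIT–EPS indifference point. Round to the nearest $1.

$1,406,550

Set EPS_A = EPS_B: (EBIT − $13,000)(1 − 0.25) ÷ 1,880,000 = (EBIT − $606,000)(1 − 0.25) ÷ 1,080,000.
The (1 − t) factor cancels: (EBIT − 13,000) × 1,080,000 = (EBIT − 606,000) × 1,880,000.
EBIT × (1,880,000 − 1,080,000) = 606,000 × 1,880,000 − 13,000 × 1,080,000 = 1,125,240,000,000, so EBIT = 1,125,240,000,000 ÷ 800,000 = 1,406,550.00.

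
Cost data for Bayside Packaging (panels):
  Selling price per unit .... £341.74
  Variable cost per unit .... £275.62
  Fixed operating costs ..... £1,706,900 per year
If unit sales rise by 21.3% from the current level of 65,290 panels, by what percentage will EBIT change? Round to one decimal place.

+35.2%

Contribution at this volume is 65,290 × £66.12 = £4,316,974.80.
Subtracting fixed costs: EBIT = £4,316,974.80 − £1,706,900 = £2,610,074.80.
Degree of operating leverage = £4,316,974.80 / £2,610,074.80 = 1.6540.
So EBIT moves 1.6540 × (+21.3%) = +35.2%.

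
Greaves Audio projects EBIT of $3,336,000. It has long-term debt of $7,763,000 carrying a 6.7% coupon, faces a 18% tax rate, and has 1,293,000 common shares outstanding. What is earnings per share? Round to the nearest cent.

$1.79

Pre-tax income = $3,336,000 − $520,121.00 = $2,815,879.00.
After tax at 18%: net income = $2,815,879.00 × 0.82 = $2,309,020.78.
EPS = $2,309,020.78 ÷ 1,293,000 = $1.79.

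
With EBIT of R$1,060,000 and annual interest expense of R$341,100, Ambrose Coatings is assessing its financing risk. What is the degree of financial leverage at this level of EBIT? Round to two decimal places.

1.47

Annual interest charges come to R$341,100.00.
DFL = EBIT ÷ (EBIT − I) = R$1,060,000 ÷ (R$1,060,000 − R$341,100.00) = R$1,060,000 ÷ R$718,900.00 = 1.4745.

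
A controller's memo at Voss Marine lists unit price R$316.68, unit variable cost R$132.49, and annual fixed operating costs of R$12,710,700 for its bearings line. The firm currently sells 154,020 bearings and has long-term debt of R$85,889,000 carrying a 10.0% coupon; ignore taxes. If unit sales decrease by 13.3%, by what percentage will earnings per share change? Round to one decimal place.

-53.4%

At 154,020 units, contribution = 154,020 × R$184.19 = R$28,368,943.80.
EBIT = R$28,368,943.80 − R$12,710,700 = R$15,658,243.80.
Interest = R$8,588,900.00, so EBIT − I = R$7,069,343.80.
DCL = total CM / (EBIT − I) = R$28,368,943.80 / R$7,069,343.80 = 4.0130.
%ΔEPS = DCL × %ΔSales = 4.0130 × -13.3% = -53.4%.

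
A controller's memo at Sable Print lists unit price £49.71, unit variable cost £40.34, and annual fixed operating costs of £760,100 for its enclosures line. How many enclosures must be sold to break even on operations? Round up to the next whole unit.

Unit CM = price − variable cost = £49.71 − £40.34 = £9.37.
Break-even volume = fixed costs ÷ CM per unit = £760,100 ÷ £9.37 = 81,120.60, so 81,121 enclosures.

81,121 enclosures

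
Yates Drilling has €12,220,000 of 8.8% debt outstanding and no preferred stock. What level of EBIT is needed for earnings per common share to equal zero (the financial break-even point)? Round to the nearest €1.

€1,075,360

Annual interest = 8.8% × €12,220,000 = €1,075,360.00.
With no preferred dividends, EPS = 0 when EBIT exactly covers interest, so the financial break-even EBIT is €1,075,360.00.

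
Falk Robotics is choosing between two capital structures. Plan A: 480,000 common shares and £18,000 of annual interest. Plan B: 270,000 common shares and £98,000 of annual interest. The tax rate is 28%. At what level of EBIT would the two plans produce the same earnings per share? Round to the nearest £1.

£200,857

At indifference, (EBIT − 18,000)(1 − t)/480,000 = (EBIT − 98,000)(1 − t)/270,000.
Cancelling (1 − t) and cross-multiplying: 270,000·(EBIT − 18,000) = 480,000·(EBIT − 98,000).
EBIT × (480,000 − 270,000) = 98,000 × 480,000 − 18,000 × 270,000 = 42,180,000,000, so EBIT = 42,180,000,000 ÷ 210,000 = 200,857.14.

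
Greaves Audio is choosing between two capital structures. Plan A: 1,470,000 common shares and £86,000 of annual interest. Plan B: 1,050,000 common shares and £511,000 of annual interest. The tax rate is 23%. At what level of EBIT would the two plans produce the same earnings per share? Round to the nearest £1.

At indifference, (EBIT − 86,000)(1 − t)/1,470,000 = (EBIT − 511,000)(1 − t)/1,050,000.
The (1 − t) factor cancels: (EBIT − 86,000) × 1,050,000 = (EBIT − 511,000) × 1,470,000.
EBIT × (1,470,000 − 1,050,000) = 511,000 × 1,470,000 − 86,000 × 1,050,000 = 660,870,000,000, so EBIT = 660,870,000,000 ÷ 420,000 = 1,573,500.00.

£1,573,500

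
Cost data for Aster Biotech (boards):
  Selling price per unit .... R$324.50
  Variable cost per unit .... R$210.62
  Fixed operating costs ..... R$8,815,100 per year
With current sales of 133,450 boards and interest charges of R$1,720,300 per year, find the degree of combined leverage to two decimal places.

3.26

Contribution at this volume is 133,450 × R$113.88 = R$15,197,286.00.
Operating income = contribution − fixed costs = R$15,197,286.00 − R$8,815,100 = R$6,382,186.00. Interest = R$1,720,300.00, so EBIT − I = R$4,661,886.00.
DCL = contribution ÷ (EBIT − I) = R$15,197,286.00 ÷ R$4,661,886.00 = 3.2599.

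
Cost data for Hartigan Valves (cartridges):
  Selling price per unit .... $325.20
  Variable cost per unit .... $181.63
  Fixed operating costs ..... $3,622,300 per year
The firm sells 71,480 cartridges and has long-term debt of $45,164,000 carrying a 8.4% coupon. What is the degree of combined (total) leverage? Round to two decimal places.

Total contribution margin = 71,480 × $143.57 = $10,262,383.60.
Operating income = contribution − fixed costs = $10,262,383.60 − $3,622,300 = $6,640,083.60. Interest = $3,793,776.00.
DOL = $10,262,383.60 ÷ $6,640,083.60 = 1.5455; DFL = $6,640,083.60 ÷ $2,846,307.60 = 2.3329.
Combined leverage = 1.5455 × 2.3329 = 3.6055.

3.61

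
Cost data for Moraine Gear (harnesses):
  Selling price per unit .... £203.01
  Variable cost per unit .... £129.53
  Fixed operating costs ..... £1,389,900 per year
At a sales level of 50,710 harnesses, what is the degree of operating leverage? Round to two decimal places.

At 50,710 units, contribution = 50,710 × £73.48 = £3,726,170.80.
Operating income = contribution − fixed costs = £3,726,170.80 − £1,389,900 = £2,336,270.80.
DOL = contribution ÷ EBIT = £3,726,170.80 ÷ £2,336,270.80 = 1.5949.

1.59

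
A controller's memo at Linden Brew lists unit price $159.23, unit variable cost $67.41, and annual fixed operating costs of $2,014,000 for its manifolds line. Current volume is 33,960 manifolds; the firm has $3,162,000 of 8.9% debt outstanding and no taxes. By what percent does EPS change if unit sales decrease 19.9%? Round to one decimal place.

Contribution at this volume is 33,960 × $91.82 = $3,118,207.20.
Operating income = contribution − fixed costs = $3,118,207.20 − $2,014,000 = $1,104,207.20.
After interest of $281,418.00, pre-tax earnings = $822,789.20.
DCL = total CM / (EBIT − I) = $3,118,207.20 / $822,789.20 = 3.7898.
EPS therefore changes by 3.7898 × (-19.9%) = -75.4%.

-75.4%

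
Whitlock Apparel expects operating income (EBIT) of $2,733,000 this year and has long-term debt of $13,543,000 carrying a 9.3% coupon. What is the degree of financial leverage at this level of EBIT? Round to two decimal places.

1.85

Annual interest charges come to $1,259,499.00.
DFL = EBIT ÷ (EBIT − I) = $2,733,000 ÷ ($2,733,000 − $1,259,499.00) = $2,733,000 ÷ $1,473,501.00 = 1.8548.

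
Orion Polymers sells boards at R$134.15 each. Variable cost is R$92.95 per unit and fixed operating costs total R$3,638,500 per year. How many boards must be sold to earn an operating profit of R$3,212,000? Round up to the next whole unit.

Contribution margin per unit = R$134.15 − R$92.95 = R$41.20.
Units = (FC + target) / CM = (R$3,638,500 + R$3,212,000) / R$41.20 = 166,274.27, so 166,275 boards.

166,275 boards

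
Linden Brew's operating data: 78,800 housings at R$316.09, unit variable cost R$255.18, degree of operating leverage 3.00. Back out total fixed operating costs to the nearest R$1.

R$3,199,805

Contribution at this volume is 78,800 × R$60.91 = R$4,799,708.00.
DOL = contribution / EBIT, so EBIT = R$4,799,708.00 / 3.00 = R$1,599,902.67.
And FC = contribution − EBIT = R$4,799,708.00 − R$1,599,902.67 = R$3,199,805.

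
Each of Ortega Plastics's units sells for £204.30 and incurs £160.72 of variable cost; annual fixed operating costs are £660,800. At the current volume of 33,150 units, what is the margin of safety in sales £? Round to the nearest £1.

Unit CM = price − variable cost = £204.30 − £160.72 = £43.58. Break-even units = £660,800 ÷ £43.58 = 15,162.92; break-even revenue = 15,162.92 × £204.30 = £3,097,784.30.
Actual sales revenue = 33,150 × £204.30 = £6,772,545.00.
Margin of safety = £6,772,545.00 − £3,097,784.30 = £3,674,761.

£3,674,761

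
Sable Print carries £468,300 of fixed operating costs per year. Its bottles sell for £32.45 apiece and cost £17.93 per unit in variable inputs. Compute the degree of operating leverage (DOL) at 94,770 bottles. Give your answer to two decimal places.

1.52

At 94,770 units, contribution = 94,770 × £14.52 = £1,376,060.40.
EBIT = £1,376,060.40 − £468,300 = £907,760.40.
DOL = contribution ÷ EBIT = £1,376,060.40 ÷ £907,760.40 = 1.5159.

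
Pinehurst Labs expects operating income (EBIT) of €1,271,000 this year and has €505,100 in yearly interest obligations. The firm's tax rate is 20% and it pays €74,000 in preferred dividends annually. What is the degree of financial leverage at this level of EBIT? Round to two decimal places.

1.89

Interest = €505,100.00.
Pre-tax preferred-dividend burden = €74,000 ÷ (1 − 0.20) = €92,500.00.
DFL = EBIT ÷ [EBIT − I − D_p/(1−t)] = €1,271,000 ÷ [€1,271,000 − €505,100.00 − €92,500.00] = €1,271,000 ÷ €673,400.00 = 1.8874.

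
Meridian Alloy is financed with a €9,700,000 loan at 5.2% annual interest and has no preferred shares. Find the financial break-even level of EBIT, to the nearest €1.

Annual interest = 5.2% × €9,700,000 = €504,400.00.
With no preferred dividends, EPS = 0 when EBIT exactly covers interest, so the financial break-even EBIT is €504,400.00.

€504,400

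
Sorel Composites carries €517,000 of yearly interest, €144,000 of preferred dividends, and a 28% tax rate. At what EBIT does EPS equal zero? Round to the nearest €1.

Grossing the preferred dividend up to pre-tax terms: €144,000 / (1 − 0.28) = €200,000.00.
EPS = 0 when EBIT covers interest plus the pre-tax preferred burden: €517,000 + €200,000.00 = €717,000.00.

€717,000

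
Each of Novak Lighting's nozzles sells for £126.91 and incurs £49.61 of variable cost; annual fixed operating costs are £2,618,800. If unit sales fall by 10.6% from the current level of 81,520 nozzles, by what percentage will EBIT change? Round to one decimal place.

At 81,520 units, contribution = 81,520 × £77.30 = £6,301,496.00.
Operating income = contribution − fixed costs = £6,301,496.00 − £2,618,800 = £3,682,696.00.
So DOL = total CM / EBIT = £6,301,496.00 / £3,682,696.00 = 1.7111.
Operating income changes by 1.7111 × -10.6% = -18.1%.

-18.1%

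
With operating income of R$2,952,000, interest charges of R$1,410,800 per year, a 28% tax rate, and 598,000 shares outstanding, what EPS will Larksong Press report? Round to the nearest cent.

Interest = R$1,410,800.00, so EBT = R$2,952,000 − R$1,410,800.00 = R$1,541,200.00.
Net income = R$1,541,200.00 × (1 − 0.28) = R$1,109,664.00.
EPS = R$1,109,664.00 ÷ 598,000 = R$1.86.

R$1.86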